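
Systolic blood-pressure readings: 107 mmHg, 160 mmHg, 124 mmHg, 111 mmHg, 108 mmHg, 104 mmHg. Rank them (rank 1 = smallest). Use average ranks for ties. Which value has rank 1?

Sorted (ascending): 104, 107, 108, 111, 124, 160
No ties — each value takes its position as its rank.
Rank 1 → value 104.

104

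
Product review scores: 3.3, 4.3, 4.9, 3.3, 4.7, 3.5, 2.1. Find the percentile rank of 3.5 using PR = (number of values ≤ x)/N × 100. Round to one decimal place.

57.1

N = 7.
Strictly below 3.5: 3. Equal to 3.5: 1.
PR = 4/7 × 100 = 57.1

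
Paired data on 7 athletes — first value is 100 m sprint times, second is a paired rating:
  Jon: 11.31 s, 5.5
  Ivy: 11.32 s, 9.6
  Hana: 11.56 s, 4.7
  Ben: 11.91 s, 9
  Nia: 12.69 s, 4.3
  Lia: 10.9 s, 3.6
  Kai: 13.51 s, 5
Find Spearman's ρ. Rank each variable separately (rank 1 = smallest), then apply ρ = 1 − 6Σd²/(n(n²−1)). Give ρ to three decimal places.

0.071

Ranks of variable 1: 2, 3, 4, 5, 6, 1, 7
Ranks of variable 2: 5, 7, 3, 6, 2, 1, 4
d = r₁ − r₂: -3, -4, 1, -1, 4, 0, 3
d²: 9, 16, 1, 1, 16, 0, 9; Σd² = 52
ρ = 1 − 6·52/(7·48) = 1 − 312/336 = 0.071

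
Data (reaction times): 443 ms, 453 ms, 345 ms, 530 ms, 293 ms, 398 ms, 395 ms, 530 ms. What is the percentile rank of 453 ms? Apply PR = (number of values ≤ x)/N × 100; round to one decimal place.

N = 8.
Strictly below 453: 5. Equal to 453: 1.
PR = 6/8 × 100 = 75.0

75.0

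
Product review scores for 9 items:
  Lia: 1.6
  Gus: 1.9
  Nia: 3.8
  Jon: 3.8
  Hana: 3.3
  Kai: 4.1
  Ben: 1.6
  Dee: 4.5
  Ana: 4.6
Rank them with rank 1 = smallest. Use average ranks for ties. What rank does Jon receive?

Sorted (ascending): 1.6, 1.6, 1.9, 3.3, 3.8, 3.8, 4.1, 4.5, 4.6
The 2 values of 1.6 occupy positions 1–2 → average rank (1+2)/2 = 1.5.
The 2 values of 3.8 occupy positions 5–6 → average rank (5+6)/2 = 5.5.
Jon has value 3.8 → rank 5.5.

5.5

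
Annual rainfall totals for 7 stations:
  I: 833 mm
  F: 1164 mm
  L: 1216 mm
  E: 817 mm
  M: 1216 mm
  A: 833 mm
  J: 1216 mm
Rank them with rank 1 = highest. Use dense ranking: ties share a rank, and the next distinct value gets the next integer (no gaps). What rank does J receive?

1

Sorted (descending): 1216, 1216, 1216, 1164, 833, 833, 817
The 3 values of 1216 share dense rank 1.
The 2 values of 833 share dense rank 3.
Remaining distinct values take the next consecutive integers.
J has value 1216 mm → rank 1.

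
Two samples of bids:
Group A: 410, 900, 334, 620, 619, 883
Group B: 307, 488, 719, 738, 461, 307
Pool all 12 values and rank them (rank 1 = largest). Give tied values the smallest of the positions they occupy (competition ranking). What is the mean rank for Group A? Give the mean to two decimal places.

5.50

Sorted (descending): 900, 883, 738, 719, 620, 619, 488, 461, 410, 334, 307, 307
The 2 values of 307 occupy positions 11–12 → each gets rank 11.
Group A values → pooled ranks: 410→9, 900→1, 334→10, 620→5, 619→6, 883→2
Mean rank = (9 + 1 + 10 + 5 + 6 + 2) / 6 = 5.50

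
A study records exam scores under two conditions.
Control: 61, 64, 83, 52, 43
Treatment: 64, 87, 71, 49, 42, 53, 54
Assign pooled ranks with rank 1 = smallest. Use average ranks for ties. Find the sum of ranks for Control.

32.5

Sorted (ascending): 42, 43, 49, 52, 53, 54, 61, 64, 64, 71, 83, 87
The 2 values of 64 occupy positions 8–9 → average rank (8+9)/2 = 8.5.
Control values → pooled ranks: 61→7, 64→8.5, 83→11, 52→4, 43→2
Rank sum = 7 + 8.5 + 11 + 4 + 2 = 32.5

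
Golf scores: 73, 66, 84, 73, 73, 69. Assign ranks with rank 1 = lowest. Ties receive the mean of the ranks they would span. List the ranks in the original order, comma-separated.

Sorted (ascending): 66, 69, 73, 73, 73, 84
The 3 values of 73 occupy positions 3–5 → average rank 4.

4, 1, 6, 4, 4, 2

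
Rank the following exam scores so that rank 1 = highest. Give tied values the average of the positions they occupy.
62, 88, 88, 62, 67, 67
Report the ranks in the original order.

Sorted (descending): 88, 88, 67, 67, 62, 62
The 2 values of 88 occupy positions 1–2 → average rank (1+2)/2 = 1.5.
The 2 values of 67 occupy positions 3–4 → average rank (3+4)/2 = 3.5.
The 2 values of 62 occupy positions 5–6 → average rank (5+6)/2 = 5.5.

5.5, 1.5, 1.5, 5.5, 3.5, 3.5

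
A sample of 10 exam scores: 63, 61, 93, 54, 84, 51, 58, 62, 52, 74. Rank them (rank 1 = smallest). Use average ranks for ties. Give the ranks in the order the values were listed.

Sorted (ascending): 51, 52, 54, 58, 61, 62, 63, 74, 84, 93
No ties — each value takes its position as its rank.

7, 5, 10, 3, 9, 1, 4, 6, 2, 8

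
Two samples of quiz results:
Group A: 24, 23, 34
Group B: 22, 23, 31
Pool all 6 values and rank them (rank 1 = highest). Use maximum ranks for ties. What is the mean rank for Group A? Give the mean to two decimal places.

3.00

Sorted (descending): 34, 31, 24, 23, 23, 22
The 2 values of 23 occupy positions 4–5 → each gets rank 5.
Group A values → pooled ranks: 24→3, 23→5, 34→1
Mean rank = (3 + 5 + 1) / 3 = 3.00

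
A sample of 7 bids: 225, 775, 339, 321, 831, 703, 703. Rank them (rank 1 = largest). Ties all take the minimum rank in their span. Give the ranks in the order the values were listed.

Sorted (descending): 831, 775, 703, 703, 339, 321, 225
The 2 values of 703 occupy positions 3–4 → each gets rank 3.

7, 2, 5, 6, 1, 3, 3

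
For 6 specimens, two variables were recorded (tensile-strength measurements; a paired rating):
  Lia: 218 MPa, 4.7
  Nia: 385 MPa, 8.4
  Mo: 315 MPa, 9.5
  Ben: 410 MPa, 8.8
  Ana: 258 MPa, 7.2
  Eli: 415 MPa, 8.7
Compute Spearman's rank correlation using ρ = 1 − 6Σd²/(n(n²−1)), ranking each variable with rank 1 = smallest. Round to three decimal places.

0.600

Ranks of variable 1: 1, 4, 3, 5, 2, 6
Ranks of variable 2: 1, 3, 6, 5, 2, 4
d = r₁ − r₂: 0, 1, -3, 0, 0, 2
d²: 0, 1, 9, 0, 0, 4; Σd² = 14
ρ = 1 − 6·14/(6·35) = 1 − 84/210 = 0.600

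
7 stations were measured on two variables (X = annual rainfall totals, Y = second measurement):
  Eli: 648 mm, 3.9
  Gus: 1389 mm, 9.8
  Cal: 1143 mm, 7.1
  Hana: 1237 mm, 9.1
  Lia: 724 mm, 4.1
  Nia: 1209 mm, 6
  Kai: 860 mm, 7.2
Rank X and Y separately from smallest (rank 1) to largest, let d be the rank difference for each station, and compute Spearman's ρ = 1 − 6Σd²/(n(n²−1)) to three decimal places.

0.857

Ranks of variable 1: 1, 7, 4, 6, 2, 5, 3
Ranks of variable 2: 1, 7, 4, 6, 2, 3, 5
d = r₁ − r₂: 0, 0, 0, 0, 0, 2, -2
d²: 0, 0, 0, 0, 0, 4, 4; Σd² = 8
ρ = 1 − 6·8/(7·48) = 1 − 48/336 = 0.857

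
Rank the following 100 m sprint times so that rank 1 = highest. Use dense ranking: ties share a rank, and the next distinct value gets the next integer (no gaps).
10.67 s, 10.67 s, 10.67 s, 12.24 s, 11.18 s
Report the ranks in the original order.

Sorted (descending): 12.24, 11.18, 10.67, 10.67, 10.67
The 3 values of 10.67 share dense rank 3.
Remaining distinct values take the next consecutive integers.

3, 3, 3, 1, 2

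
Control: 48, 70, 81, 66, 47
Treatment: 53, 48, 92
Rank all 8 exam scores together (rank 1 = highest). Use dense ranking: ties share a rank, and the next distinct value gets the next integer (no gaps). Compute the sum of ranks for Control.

Sorted (descending): 92, 81, 70, 66, 53, 48, 48, 47
The 2 values of 48 share dense rank 6.
Remaining distinct values take the next consecutive integers.
Control values → pooled ranks: 48→6, 70→3, 81→2, 66→4, 47→7
Rank sum = 6 + 3 + 2 + 4 + 7 = 22

22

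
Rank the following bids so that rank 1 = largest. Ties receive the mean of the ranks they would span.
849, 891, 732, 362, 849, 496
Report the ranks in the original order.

Sorted (descending): 891, 849, 849, 732, 496, 362
The 2 values of 849 occupy positions 2–3 → average rank (2+3)/2 = 2.5.

2.5, 1, 4, 6, 2.5, 5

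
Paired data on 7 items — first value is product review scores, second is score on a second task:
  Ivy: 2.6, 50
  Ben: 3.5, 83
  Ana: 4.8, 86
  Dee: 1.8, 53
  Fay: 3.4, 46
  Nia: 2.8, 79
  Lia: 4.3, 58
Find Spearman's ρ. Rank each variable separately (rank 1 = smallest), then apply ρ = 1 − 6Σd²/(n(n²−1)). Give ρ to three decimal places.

Ranks of variable 1: 2, 5, 7, 1, 4, 3, 6
Ranks of variable 2: 2, 6, 7, 3, 1, 5, 4
d = r₁ − r₂: 0, -1, 0, -2, 3, -2, 2
d²: 0, 1, 0, 4, 9, 4, 4; Σd² = 22
ρ = 1 − 6·22/(7·48) = 1 − 132/336 = 0.607

0.607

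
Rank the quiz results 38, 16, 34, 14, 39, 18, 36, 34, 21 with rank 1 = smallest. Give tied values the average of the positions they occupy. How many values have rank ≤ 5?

Sorted (ascending): 14, 16, 18, 21, 34, 34, 36, 38, 39
The 2 values of 34 occupy positions 5–6 → average rank (5+6)/2 = 5.5.
Ranks ≤ 5: {1, 2, 3, 4} → 4 values.

4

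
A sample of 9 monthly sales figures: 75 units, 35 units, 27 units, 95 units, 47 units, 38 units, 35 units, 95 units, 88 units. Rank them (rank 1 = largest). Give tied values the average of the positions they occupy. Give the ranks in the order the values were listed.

Sorted (descending): 95, 95, 88, 75, 47, 38, 35, 35, 27
The 2 values of 95 occupy positions 1–2 → average rank (1+2)/2 = 1.5.
The 2 values of 35 occupy positions 7–8 → average rank (7+8)/2 = 7.5.

4, 7.5, 9, 1.5, 5, 6, 7.5, 1.5, 3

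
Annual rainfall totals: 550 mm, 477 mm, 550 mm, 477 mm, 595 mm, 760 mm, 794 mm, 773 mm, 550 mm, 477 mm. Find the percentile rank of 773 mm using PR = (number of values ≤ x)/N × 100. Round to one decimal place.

90.0

N = 10.
Strictly below 773: 8. Equal to 773: 1.
PR = 9/10 × 100 = 90.0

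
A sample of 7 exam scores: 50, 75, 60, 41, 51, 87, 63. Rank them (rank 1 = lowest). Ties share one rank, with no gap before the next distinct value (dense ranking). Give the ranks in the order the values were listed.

2, 6, 4, 1, 3, 7, 5

Sorted (ascending): 41, 50, 51, 60, 63, 75, 87
No ties — each value takes its position as its rank.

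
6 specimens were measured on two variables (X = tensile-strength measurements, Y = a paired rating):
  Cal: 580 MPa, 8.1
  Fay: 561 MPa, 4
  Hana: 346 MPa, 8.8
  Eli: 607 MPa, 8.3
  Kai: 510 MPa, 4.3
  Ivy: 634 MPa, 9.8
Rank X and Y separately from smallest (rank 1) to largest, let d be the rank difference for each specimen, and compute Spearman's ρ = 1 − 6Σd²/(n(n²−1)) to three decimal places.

0.371

Ranks of variable 1: 4, 3, 1, 5, 2, 6
Ranks of variable 2: 3, 1, 5, 4, 2, 6
d = r₁ − r₂: 1, 2, -4, 1, 0, 0
d²: 1, 4, 16, 1, 0, 0; Σd² = 22
ρ = 1 − 6·22/(6·35) = 1 − 132/210 = 0.371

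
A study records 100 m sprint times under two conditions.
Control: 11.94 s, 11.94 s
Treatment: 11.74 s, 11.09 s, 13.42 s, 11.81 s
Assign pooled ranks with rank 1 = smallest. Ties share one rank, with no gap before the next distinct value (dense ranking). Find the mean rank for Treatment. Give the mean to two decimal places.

2.75

Sorted (ascending): 11.09, 11.74, 11.81, 11.94, 11.94, 13.42
The 2 values of 11.94 share dense rank 4.
Remaining distinct values take the next consecutive integers.
Treatment values → pooled ranks: 11.74→2, 11.09→1, 13.42→5, 11.81→3
Mean rank = (2 + 1 + 5 + 3) / 4 = 2.75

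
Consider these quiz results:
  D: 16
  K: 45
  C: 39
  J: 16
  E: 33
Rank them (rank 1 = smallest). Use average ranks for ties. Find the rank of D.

Sorted (ascending): 16, 16, 33, 39, 45
The 2 values of 16 occupy positions 1–2 → average rank (1+2)/2 = 1.5.
D has value 16 → rank 1.5.

1.5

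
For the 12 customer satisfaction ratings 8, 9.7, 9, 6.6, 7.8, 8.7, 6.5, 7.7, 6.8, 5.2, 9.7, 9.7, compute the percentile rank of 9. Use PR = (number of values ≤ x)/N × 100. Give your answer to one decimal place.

75.0

N = 12.
Strictly below 9: 8. Equal to 9: 1.
PR = 9/12 × 100 = 75.0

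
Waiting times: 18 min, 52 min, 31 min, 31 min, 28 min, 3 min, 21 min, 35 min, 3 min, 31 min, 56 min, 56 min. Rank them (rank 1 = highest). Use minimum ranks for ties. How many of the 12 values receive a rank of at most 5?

7

Sorted (descending): 56, 56, 52, 35, 31, 31, 31, 28, 21, 18, 3, 3
The 2 values of 56 occupy positions 1–2 → each gets rank 1.
The 3 values of 31 occupy positions 5–7 → each gets rank 5.
The 2 values of 3 occupy positions 11–12 → each gets rank 11.
Ranks ≤ 5: {1, 1, 3, 4, 5, 5, 5} → 7 values.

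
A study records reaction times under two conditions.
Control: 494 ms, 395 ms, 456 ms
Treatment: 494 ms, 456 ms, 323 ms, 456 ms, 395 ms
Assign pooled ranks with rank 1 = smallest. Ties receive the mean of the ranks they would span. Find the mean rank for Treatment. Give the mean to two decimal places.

Sorted (ascending): 323, 395, 395, 456, 456, 456, 494, 494
The 2 values of 395 occupy positions 2–3 → average rank (2+3)/2 = 2.5.
The 3 values of 456 occupy positions 4–6 → average rank 5.
The 2 values of 494 occupy positions 7–8 → average rank (7+8)/2 = 7.5.
Treatment values → pooled ranks: 494→7.5, 456→5, 323→1, 456→5, 395→2.5
Mean rank = (7.5 + 5 + 1 + 5 + 2.5) / 5 = 4.20

4.20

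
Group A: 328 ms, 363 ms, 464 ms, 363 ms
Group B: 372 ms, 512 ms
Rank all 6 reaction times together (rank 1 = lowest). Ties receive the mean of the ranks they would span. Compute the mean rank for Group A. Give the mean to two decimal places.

2.75

Sorted (ascending): 328, 363, 363, 372, 464, 512
The 2 values of 363 occupy positions 2–3 → average rank (2+3)/2 = 2.5.
Group A values → pooled ranks: 328→1, 363→2.5, 464→5, 363→2.5
Mean rank = (1 + 2.5 + 5 + 2.5) / 4 = 2.75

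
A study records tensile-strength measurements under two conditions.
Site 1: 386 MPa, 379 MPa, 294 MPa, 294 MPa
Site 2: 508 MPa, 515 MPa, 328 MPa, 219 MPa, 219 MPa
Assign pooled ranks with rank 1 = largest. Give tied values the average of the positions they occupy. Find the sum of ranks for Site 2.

25

Sorted (descending): 515, 508, 386, 379, 328, 294, 294, 219, 219
The 2 values of 294 occupy positions 6–7 → average rank (6+7)/2 = 6.5.
The 2 values of 219 occupy positions 8–9 → average rank (8+9)/2 = 8.5.
Site 2 values → pooled ranks: 508→2, 515→1, 328→5, 219→8.5, 219→8.5
Rank sum = 2 + 1 + 5 + 8.5 + 8.5 = 25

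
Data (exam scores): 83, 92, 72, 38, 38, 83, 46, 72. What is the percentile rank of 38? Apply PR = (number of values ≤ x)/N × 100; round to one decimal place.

25.0

N = 8.
Strictly below 38: 0. Equal to 38: 2.
PR = 2/8 × 100 = 25.0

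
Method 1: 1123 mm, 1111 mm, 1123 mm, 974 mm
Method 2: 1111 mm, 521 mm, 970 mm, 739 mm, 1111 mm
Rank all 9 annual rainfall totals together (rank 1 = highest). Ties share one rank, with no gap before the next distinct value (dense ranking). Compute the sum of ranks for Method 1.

Sorted (descending): 1123, 1123, 1111, 1111, 1111, 974, 970, 739, 521
The 2 values of 1123 share dense rank 1.
The 3 values of 1111 share dense rank 2.
Remaining distinct values take the next consecutive integers.
Method 1 values → pooled ranks: 1123→1, 1111→2, 1123→1, 974→3
Rank sum = 1 + 2 + 1 + 3 = 7

7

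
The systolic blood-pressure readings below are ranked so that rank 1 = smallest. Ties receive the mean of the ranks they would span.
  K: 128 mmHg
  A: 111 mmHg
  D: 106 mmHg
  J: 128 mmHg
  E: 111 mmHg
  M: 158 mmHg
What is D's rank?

1

Sorted (ascending): 106, 111, 111, 128, 128, 158
The 2 values of 111 occupy positions 2–3 → average rank (2+3)/2 = 2.5.
The 2 values of 128 occupy positions 4–5 → average rank (4+5)/2 = 4.5.
D has value 106 mmHg → rank 1.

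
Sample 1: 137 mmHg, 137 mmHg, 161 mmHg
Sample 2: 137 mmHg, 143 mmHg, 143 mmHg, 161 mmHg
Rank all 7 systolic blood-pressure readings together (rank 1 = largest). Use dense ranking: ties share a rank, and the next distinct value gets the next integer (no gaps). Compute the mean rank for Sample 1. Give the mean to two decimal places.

Sorted (descending): 161, 161, 143, 143, 137, 137, 137
The 2 values of 161 share dense rank 1.
The 2 values of 143 share dense rank 2.
The 3 values of 137 share dense rank 3.
Sample 1 values → pooled ranks: 137→3, 137→3, 161→1
Mean rank = (3 + 3 + 1) / 3 = 2.33

2.33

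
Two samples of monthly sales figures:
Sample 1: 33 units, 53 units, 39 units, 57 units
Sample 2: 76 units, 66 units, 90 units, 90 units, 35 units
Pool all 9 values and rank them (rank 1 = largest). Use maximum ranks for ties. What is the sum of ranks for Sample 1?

27

Sorted (descending): 90, 90, 76, 66, 57, 53, 39, 35, 33
The 2 values of 90 occupy positions 1–2 → each gets rank 2.
Sample 1 values → pooled ranks: 33→9, 53→6, 39→7, 57→5
Rank sum = 9 + 6 + 7 + 5 = 27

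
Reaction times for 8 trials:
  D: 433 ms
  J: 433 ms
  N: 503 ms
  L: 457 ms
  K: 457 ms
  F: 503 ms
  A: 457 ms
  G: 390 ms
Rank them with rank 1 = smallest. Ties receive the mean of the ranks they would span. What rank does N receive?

Sorted (ascending): 390, 433, 433, 457, 457, 457, 503, 503
The 2 values of 433 occupy positions 2–3 → average rank (2+3)/2 = 2.5.
The 3 values of 457 occupy positions 4–6 → average rank 5.
The 2 values of 503 occupy positions 7–8 → average rank (7+8)/2 = 7.5.
N has value 503 ms → rank 7.5.

7.5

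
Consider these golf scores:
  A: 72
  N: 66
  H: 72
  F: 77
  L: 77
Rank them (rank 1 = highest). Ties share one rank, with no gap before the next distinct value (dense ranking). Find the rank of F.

1

Sorted (descending): 77, 77, 72, 72, 66
The 2 values of 77 share dense rank 1.
The 2 values of 72 share dense rank 2.
Remaining distinct values take the next consecutive integers.
F has value 77 → rank 1.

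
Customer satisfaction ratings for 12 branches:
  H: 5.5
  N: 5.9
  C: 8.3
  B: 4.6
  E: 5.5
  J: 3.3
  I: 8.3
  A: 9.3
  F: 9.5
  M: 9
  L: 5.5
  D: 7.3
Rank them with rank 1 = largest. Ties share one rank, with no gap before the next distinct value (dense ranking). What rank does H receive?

7

Sorted (descending): 9.5, 9.3, 9, 8.3, 8.3, 7.3, 5.9, 5.5, 5.5, 5.5, 4.6, 3.3
The 2 values of 8.3 share dense rank 4.
The 3 values of 5.5 share dense rank 7.
Remaining distinct values take the next consecutive integers.
H has value 5.5 → rank 7.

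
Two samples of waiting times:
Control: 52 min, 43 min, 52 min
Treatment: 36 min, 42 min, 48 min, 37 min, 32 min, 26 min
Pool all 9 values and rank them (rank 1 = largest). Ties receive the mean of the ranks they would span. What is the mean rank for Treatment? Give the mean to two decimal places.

Sorted (descending): 52, 52, 48, 43, 42, 37, 36, 32, 26
The 2 values of 52 occupy positions 1–2 → average rank (1+2)/2 = 1.5.
Treatment values → pooled ranks: 36→7, 42→5, 48→3, 37→6, 32→8, 26→9
Mean rank = (7 + 5 + 3 + 6 + 8 + 9) / 6 = 6.33

6.33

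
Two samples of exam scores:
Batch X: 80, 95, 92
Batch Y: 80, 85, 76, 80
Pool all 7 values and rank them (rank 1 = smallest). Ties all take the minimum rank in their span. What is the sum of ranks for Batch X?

Sorted (ascending): 76, 80, 80, 80, 85, 92, 95
The 3 values of 80 occupy positions 2–4 → each gets rank 2.
Batch X values → pooled ranks: 80→2, 95→7, 92→6
Rank sum = 2 + 7 + 6 = 15

15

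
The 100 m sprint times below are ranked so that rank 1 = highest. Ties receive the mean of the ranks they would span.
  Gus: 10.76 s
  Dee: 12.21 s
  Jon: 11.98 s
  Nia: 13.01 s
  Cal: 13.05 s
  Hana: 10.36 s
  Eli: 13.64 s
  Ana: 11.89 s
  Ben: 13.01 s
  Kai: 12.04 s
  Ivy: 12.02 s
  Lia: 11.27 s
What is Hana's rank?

12

Sorted (descending): 13.64, 13.05, 13.01, 13.01, 12.21, 12.04, 12.02, 11.98, 11.89, 11.27, 10.76, 10.36
The 2 values of 13.01 occupy positions 3–4 → average rank (3+4)/2 = 3.5.
Hana has value 10.36 s → rank 12.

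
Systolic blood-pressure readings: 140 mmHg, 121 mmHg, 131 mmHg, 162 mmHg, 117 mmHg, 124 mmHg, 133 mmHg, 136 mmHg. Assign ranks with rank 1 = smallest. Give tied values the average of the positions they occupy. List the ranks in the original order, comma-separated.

7, 2, 4, 8, 1, 3, 5, 6

Sorted (ascending): 117, 121, 124, 131, 133, 136, 140, 162
No ties — each value takes its position as its rank.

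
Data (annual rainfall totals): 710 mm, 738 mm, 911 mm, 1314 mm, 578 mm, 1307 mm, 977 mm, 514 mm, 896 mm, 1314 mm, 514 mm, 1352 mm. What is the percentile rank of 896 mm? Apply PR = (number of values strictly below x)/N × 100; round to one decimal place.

41.7

N = 12.
Strictly below 896: 5. Equal to 896: 1.
PR = 5/12 × 100 = 41.7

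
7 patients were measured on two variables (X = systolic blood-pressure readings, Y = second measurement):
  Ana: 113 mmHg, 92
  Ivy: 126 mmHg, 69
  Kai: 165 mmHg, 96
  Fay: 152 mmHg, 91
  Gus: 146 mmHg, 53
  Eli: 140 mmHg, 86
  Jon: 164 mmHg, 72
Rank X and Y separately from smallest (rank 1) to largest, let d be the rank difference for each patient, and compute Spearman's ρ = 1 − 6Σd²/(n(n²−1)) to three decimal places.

0.214

Ranks of variable 1: 1, 2, 7, 5, 4, 3, 6
Ranks of variable 2: 6, 2, 7, 5, 1, 4, 3
d = r₁ − r₂: -5, 0, 0, 0, 3, -1, 3
d²: 25, 0, 0, 0, 9, 1, 9; Σd² = 44
ρ = 1 − 6·44/(7·48) = 1 − 264/336 = 0.214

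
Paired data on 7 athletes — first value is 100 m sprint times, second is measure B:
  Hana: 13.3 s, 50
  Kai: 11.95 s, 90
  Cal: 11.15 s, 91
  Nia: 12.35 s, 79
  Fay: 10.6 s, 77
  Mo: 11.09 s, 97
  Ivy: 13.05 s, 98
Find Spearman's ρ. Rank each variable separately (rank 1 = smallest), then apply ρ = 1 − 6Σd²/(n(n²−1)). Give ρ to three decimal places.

Ranks of variable 1: 7, 4, 3, 5, 1, 2, 6
Ranks of variable 2: 1, 4, 5, 3, 2, 6, 7
d = r₁ − r₂: 6, 0, -2, 2, -1, -4, -1
d²: 36, 0, 4, 4, 1, 16, 1; Σd² = 62
ρ = 1 − 6·62/(7·48) = 1 − 372/336 = -0.107

-0.107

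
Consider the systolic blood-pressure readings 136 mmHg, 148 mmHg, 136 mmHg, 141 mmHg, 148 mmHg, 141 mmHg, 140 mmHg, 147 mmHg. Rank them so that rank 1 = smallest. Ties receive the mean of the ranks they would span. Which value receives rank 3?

140

Sorted (ascending): 136, 136, 140, 141, 141, 147, 148, 148
The 2 values of 136 occupy positions 1–2 → average rank (1+2)/2 = 1.5.
The 2 values of 141 occupy positions 4–5 → average rank (4+5)/2 = 4.5.
The 2 values of 148 occupy positions 7–8 → average rank (7+8)/2 = 7.5.
Rank 3 → value 140.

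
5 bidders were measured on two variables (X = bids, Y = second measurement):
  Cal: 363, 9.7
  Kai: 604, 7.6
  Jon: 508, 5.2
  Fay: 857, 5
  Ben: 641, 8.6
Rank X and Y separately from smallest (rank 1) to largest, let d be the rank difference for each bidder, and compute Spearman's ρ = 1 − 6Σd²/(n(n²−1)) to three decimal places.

Ranks of variable 1: 1, 3, 2, 5, 4
Ranks of variable 2: 5, 3, 2, 1, 4
d = r₁ − r₂: -4, 0, 0, 4, 0
d²: 16, 0, 0, 16, 0; Σd² = 32
ρ = 1 − 6·32/(5·24) = 1 − 192/120 = -0.600

-0.600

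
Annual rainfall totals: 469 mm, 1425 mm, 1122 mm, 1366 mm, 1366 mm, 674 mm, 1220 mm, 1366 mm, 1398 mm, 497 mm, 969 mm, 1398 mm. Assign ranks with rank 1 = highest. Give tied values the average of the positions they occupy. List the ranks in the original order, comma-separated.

12, 1, 8, 5, 5, 10, 7, 5, 2.5, 11, 9, 2.5

Sorted (descending): 1425, 1398, 1398, 1366, 1366, 1366, 1220, 1122, 969, 674, 497, 469
The 2 values of 1398 occupy positions 2–3 → average rank (2+3)/2 = 2.5.
The 3 values of 1366 occupy positions 4–6 → average rank 5.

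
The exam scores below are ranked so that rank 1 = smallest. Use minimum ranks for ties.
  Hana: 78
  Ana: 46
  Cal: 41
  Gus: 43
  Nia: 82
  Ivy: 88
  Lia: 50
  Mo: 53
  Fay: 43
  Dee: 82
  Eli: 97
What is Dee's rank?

Sorted (ascending): 41, 43, 43, 46, 50, 53, 78, 82, 82, 88, 97
The 2 values of 43 occupy positions 2–3 → each gets rank 2.
The 2 values of 82 occupy positions 8–9 → each gets rank 8.
Dee has value 82 → rank 8.

8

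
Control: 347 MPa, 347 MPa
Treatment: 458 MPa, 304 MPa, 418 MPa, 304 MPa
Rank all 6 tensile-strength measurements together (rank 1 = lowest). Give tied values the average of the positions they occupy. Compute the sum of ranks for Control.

7

Sorted (ascending): 304, 304, 347, 347, 418, 458
The 2 values of 304 occupy positions 1–2 → average rank (1+2)/2 = 1.5.
The 2 values of 347 occupy positions 3–4 → average rank (3+4)/2 = 3.5.
Control values → pooled ranks: 347→3.5, 347→3.5
Rank sum = 3.5 + 3.5 = 7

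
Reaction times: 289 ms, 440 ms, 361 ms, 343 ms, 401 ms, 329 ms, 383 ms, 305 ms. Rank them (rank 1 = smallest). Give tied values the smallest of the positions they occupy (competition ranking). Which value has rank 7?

401

Sorted (ascending): 289, 305, 329, 343, 361, 383, 401, 440
No ties — each value takes its position as its rank.
Rank 7 → value 401.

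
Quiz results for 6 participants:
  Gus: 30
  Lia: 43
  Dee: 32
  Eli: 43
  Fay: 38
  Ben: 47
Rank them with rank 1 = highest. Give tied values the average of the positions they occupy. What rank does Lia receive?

Sorted (descending): 47, 43, 43, 38, 32, 30
The 2 values of 43 occupy positions 2–3 → average rank (2+3)/2 = 2.5.
Lia has value 43 → rank 2.5.

2.5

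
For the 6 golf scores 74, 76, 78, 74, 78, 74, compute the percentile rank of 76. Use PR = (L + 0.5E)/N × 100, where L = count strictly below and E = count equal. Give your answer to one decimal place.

58.3

N = 6.
Strictly below 76: 3. Equal to 76: 1.
PR = (3 + 0.5·1)/6 × 100 = 58.3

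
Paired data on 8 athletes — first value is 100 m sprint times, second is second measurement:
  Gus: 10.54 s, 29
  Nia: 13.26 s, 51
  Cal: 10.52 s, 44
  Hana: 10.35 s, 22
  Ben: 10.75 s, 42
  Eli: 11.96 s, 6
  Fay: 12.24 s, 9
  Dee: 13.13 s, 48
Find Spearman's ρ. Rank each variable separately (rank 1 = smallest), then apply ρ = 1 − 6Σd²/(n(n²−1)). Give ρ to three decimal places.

0.357

Ranks of variable 1: 3, 8, 2, 1, 4, 5, 6, 7
Ranks of variable 2: 4, 8, 6, 3, 5, 1, 2, 7
d = r₁ − r₂: -1, 0, -4, -2, -1, 4, 4, 0
d²: 1, 0, 16, 4, 1, 16, 16, 0; Σd² = 54
ρ = 1 − 6·54/(8·63) = 1 − 324/504 = 0.357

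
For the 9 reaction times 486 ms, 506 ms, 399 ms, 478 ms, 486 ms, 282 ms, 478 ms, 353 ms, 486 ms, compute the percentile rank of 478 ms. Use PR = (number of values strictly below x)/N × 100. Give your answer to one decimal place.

33.3

N = 9.
Strictly below 478: 3. Equal to 478: 2.
PR = 3/9 × 100 = 33.3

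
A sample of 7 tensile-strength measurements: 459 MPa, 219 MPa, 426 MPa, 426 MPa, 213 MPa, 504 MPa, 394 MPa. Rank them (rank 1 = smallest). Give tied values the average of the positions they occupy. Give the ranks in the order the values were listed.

Sorted (ascending): 213, 219, 394, 426, 426, 459, 504
The 2 values of 426 occupy positions 4–5 → average rank (4+5)/2 = 4.5.

6, 2, 4.5, 4.5, 1, 7, 3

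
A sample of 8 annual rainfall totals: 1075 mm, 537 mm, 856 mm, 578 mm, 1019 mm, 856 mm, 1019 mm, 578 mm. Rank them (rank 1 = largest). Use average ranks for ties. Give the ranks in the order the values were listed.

Sorted (descending): 1075, 1019, 1019, 856, 856, 578, 578, 537
The 2 values of 1019 occupy positions 2–3 → average rank (2+3)/2 = 2.5.
The 2 values of 856 occupy positions 4–5 → average rank (4+5)/2 = 4.5.
The 2 values of 578 occupy positions 6–7 → average rank (6+7)/2 = 6.5.

1, 8, 4.5, 6.5, 2.5, 4.5, 2.5, 6.5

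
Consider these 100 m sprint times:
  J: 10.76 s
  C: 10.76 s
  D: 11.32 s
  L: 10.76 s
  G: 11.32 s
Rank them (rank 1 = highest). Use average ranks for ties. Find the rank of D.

1.5

Sorted (descending): 11.32, 11.32, 10.76, 10.76, 10.76
The 2 values of 11.32 occupy positions 1–2 → average rank (1+2)/2 = 1.5.
The 3 values of 10.76 occupy positions 3–5 → average rank 4.
D has value 11.32 s → rank 1.5.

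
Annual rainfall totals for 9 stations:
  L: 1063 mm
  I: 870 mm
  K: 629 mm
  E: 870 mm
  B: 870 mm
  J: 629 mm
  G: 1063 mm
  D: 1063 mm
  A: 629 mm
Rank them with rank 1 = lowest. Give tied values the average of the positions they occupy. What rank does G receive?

Sorted (ascending): 629, 629, 629, 870, 870, 870, 1063, 1063, 1063
The 3 values of 629 occupy positions 1–3 → average rank 2.
The 3 values of 870 occupy positions 4–6 → average rank 5.
The 3 values of 1063 occupy positions 7–9 → average rank 8.
G has value 1063 mm → rank 8.

8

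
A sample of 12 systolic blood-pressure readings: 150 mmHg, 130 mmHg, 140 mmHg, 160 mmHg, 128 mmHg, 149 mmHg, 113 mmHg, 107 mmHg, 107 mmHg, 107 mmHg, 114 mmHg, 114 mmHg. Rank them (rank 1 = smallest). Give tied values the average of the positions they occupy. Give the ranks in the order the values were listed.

11, 8, 9, 12, 7, 10, 4, 2, 2, 2, 5.5, 5.5

Sorted (ascending): 107, 107, 107, 113, 114, 114, 128, 130, 140, 149, 150, 160
The 3 values of 107 occupy positions 1–3 → average rank 2.
The 2 values of 114 occupy positions 5–6 → average rank (5+6)/2 = 5.5.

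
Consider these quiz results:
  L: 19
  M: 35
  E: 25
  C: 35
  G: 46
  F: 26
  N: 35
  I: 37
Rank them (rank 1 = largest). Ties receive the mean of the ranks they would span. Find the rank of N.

4

Sorted (descending): 46, 37, 35, 35, 35, 26, 25, 19
The 3 values of 35 occupy positions 3–5 → average rank 4.
N has value 35 → rank 4.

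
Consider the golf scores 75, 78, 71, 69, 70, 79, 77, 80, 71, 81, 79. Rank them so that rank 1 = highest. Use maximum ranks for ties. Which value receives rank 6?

Sorted (descending): 81, 80, 79, 79, 78, 77, 75, 71, 71, 70, 69
The 2 values of 79 occupy positions 3–4 → each gets rank 4.
The 2 values of 71 occupy positions 8–9 → each gets rank 9.
Rank 6 → value 77.

77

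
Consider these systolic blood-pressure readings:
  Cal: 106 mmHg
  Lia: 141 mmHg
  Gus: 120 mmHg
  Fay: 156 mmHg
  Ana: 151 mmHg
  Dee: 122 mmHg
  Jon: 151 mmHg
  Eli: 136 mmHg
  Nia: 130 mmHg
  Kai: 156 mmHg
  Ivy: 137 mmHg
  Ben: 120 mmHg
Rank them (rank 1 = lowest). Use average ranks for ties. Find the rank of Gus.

2.5

Sorted (ascending): 106, 120, 120, 122, 130, 136, 137, 141, 151, 151, 156, 156
The 2 values of 120 occupy positions 2–3 → average rank (2+3)/2 = 2.5.
The 2 values of 151 occupy positions 9–10 → average rank (9+10)/2 = 9.5.
The 2 values of 156 occupy positions 11–12 → average rank (11+12)/2 = 11.5.
Gus has value 120 mmHg → rank 2.5.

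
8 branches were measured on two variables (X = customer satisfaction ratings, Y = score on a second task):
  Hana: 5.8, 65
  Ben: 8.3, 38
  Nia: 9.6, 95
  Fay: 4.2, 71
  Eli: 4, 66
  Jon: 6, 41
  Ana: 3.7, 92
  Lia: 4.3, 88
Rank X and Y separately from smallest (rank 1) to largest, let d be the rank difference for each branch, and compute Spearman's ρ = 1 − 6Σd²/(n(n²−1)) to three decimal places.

-0.238

Ranks of variable 1: 5, 7, 8, 3, 2, 6, 1, 4
Ranks of variable 2: 3, 1, 8, 5, 4, 2, 7, 6
d = r₁ − r₂: 2, 6, 0, -2, -2, 4, -6, -2
d²: 4, 36, 0, 4, 4, 16, 36, 4; Σd² = 104
ρ = 1 − 6·104/(8·63) = 1 − 624/504 = -0.238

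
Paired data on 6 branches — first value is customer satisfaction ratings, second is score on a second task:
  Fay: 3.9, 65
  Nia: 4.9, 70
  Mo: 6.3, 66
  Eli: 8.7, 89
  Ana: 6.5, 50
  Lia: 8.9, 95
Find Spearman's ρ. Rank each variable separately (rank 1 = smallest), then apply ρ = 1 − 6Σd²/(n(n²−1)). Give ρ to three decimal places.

0.600

Ranks of variable 1: 1, 2, 3, 5, 4, 6
Ranks of variable 2: 2, 4, 3, 5, 1, 6
d = r₁ − r₂: -1, -2, 0, 0, 3, 0
d²: 1, 4, 0, 0, 9, 0; Σd² = 14
ρ = 1 − 6·14/(6·35) = 1 − 84/210 = 0.600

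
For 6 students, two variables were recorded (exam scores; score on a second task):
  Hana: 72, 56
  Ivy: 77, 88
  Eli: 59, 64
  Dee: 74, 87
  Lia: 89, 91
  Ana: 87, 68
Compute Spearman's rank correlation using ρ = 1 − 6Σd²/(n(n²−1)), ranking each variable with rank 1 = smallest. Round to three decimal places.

Ranks of variable 1: 2, 4, 1, 3, 6, 5
Ranks of variable 2: 1, 5, 2, 4, 6, 3
d = r₁ − r₂: 1, -1, -1, -1, 0, 2
d²: 1, 1, 1, 1, 0, 4; Σd² = 8
ρ = 1 − 6·8/(6·35) = 1 − 48/210 = 0.771

0.771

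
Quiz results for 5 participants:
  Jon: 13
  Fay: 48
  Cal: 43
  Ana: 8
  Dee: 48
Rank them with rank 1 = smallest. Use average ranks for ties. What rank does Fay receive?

4.5

Sorted (ascending): 8, 13, 43, 48, 48
The 2 values of 48 occupy positions 4–5 → average rank (4+5)/2 = 4.5.
Fay has value 48 → rank 4.5.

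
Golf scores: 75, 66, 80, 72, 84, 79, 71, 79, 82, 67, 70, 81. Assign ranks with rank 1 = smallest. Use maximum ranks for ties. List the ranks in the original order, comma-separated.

6, 1, 9, 5, 12, 8, 4, 8, 11, 2, 3, 10

Sorted (ascending): 66, 67, 70, 71, 72, 75, 79, 79, 80, 81, 82, 84
The 2 values of 79 occupy positions 7–8 → each gets rank 8.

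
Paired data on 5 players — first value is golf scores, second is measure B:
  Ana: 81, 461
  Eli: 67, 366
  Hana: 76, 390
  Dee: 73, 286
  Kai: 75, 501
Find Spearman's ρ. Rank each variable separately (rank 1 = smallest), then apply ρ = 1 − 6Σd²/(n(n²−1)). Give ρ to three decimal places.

0.600

Ranks of variable 1: 5, 1, 4, 2, 3
Ranks of variable 2: 4, 2, 3, 1, 5
d = r₁ − r₂: 1, -1, 1, 1, -2
d²: 1, 1, 1, 1, 4; Σd² = 8
ρ = 1 − 6·8/(5·24) = 1 − 48/120 = 0.600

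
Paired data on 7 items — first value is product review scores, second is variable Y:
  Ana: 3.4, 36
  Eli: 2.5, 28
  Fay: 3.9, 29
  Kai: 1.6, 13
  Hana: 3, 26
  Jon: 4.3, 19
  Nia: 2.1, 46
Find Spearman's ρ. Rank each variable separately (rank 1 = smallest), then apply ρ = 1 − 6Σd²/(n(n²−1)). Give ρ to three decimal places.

0.036

Ranks of variable 1: 5, 3, 6, 1, 4, 7, 2
Ranks of variable 2: 6, 4, 5, 1, 3, 2, 7
d = r₁ − r₂: -1, -1, 1, 0, 1, 5, -5
d²: 1, 1, 1, 0, 1, 25, 25; Σd² = 54
ρ = 1 − 6·54/(7·48) = 1 − 324/336 = 0.036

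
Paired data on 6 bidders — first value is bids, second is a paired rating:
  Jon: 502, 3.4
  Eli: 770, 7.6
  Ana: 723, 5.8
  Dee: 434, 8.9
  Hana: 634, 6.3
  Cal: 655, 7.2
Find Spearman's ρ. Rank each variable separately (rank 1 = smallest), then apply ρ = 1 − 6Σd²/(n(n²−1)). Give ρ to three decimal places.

Ranks of variable 1: 2, 6, 5, 1, 3, 4
Ranks of variable 2: 1, 5, 2, 6, 3, 4
d = r₁ − r₂: 1, 1, 3, -5, 0, 0
d²: 1, 1, 9, 25, 0, 0; Σd² = 36
ρ = 1 − 6·36/(6·35) = 1 − 216/210 = -0.029

-0.029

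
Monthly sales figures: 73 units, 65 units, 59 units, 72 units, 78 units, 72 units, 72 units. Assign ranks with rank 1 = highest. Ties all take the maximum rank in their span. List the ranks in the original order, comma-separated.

Sorted (descending): 78, 73, 72, 72, 72, 65, 59
The 3 values of 72 occupy positions 3–5 → each gets rank 5.

2, 6, 7, 5, 1, 5, 5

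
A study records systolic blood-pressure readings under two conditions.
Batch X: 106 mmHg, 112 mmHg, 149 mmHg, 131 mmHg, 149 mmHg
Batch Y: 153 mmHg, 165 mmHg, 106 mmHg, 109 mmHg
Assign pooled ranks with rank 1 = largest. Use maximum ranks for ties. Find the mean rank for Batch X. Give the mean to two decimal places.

5.60

Sorted (descending): 165, 153, 149, 149, 131, 112, 109, 106, 106
The 2 values of 149 occupy positions 3–4 → each gets rank 4.
The 2 values of 106 occupy positions 8–9 → each gets rank 9.
Batch X values → pooled ranks: 106→9, 112→6, 149→4, 131→5, 149→4
Mean rank = (9 + 6 + 4 + 5 + 4) / 5 = 5.60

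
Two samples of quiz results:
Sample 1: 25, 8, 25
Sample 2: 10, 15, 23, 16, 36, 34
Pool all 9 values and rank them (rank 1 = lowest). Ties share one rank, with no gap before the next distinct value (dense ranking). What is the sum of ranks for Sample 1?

Sorted (ascending): 8, 10, 15, 16, 23, 25, 25, 34, 36
The 2 values of 25 share dense rank 6.
Remaining distinct values take the next consecutive integers.
Sample 1 values → pooled ranks: 25→6, 8→1, 25→6
Rank sum = 6 + 1 + 6 = 13

13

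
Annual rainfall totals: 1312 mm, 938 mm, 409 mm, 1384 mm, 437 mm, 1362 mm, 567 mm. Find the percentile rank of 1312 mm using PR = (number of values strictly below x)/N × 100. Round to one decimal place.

N = 7.
Strictly below 1312: 4. Equal to 1312: 1.
PR = 4/7 × 100 = 57.1

57.1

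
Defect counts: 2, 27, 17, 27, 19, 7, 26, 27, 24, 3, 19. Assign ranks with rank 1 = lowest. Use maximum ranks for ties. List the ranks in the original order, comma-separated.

1, 11, 4, 11, 6, 3, 8, 11, 7, 2, 6

Sorted (ascending): 2, 3, 7, 17, 19, 19, 24, 26, 27, 27, 27
The 2 values of 19 occupy positions 5–6 → each gets rank 6.
The 3 values of 27 occupy positions 9–11 → each gets rank 11.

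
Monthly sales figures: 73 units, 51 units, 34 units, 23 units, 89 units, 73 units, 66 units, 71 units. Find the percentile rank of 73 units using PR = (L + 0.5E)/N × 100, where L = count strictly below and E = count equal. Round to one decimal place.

75.0

N = 8.
Strictly below 73: 5. Equal to 73: 2.
PR = (5 + 0.5·2)/8 × 100 = 75.0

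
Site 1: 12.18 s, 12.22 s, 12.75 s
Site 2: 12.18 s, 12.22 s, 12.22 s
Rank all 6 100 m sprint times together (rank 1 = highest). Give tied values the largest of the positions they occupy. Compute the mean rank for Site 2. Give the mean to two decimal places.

Sorted (descending): 12.75, 12.22, 12.22, 12.22, 12.18, 12.18
The 3 values of 12.22 occupy positions 2–4 → each gets rank 4.
The 2 values of 12.18 occupy positions 5–6 → each gets rank 6.
Site 2 values → pooled ranks: 12.18→6, 12.22→4, 12.22→4
Mean rank = (6 + 4 + 4) / 3 = 4.67

4.67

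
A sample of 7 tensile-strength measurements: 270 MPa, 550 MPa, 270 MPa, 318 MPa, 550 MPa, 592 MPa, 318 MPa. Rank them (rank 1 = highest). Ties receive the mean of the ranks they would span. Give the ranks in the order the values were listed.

6.5, 2.5, 6.5, 4.5, 2.5, 1, 4.5

Sorted (descending): 592, 550, 550, 318, 318, 270, 270
The 2 values of 550 occupy positions 2–3 → average rank (2+3)/2 = 2.5.
The 2 values of 318 occupy positions 4–5 → average rank (4+5)/2 = 4.5.
The 2 values of 270 occupy positions 6–7 → average rank (6+7)/2 = 6.5.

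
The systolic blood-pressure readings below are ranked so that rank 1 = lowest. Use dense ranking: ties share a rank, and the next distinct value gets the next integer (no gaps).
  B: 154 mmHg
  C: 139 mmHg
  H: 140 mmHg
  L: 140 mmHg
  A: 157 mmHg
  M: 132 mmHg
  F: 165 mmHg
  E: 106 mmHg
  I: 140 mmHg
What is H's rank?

Sorted (ascending): 106, 132, 139, 140, 140, 140, 154, 157, 165
The 3 values of 140 share dense rank 4.
Remaining distinct values take the next consecutive integers.
H has value 140 mmHg → rank 4.

4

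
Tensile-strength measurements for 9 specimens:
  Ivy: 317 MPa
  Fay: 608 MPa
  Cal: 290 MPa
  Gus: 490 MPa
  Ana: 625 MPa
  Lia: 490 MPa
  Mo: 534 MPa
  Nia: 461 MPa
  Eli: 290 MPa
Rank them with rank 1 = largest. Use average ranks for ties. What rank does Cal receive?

Sorted (descending): 625, 608, 534, 490, 490, 461, 317, 290, 290
The 2 values of 490 occupy positions 4–5 → average rank (4+5)/2 = 4.5.
The 2 values of 290 occupy positions 8–9 → average rank (8+9)/2 = 8.5.
Cal has value 290 MPa → rank 8.5.

8.5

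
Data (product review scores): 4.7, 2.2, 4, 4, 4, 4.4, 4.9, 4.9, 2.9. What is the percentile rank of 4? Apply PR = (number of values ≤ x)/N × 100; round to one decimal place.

55.6

N = 9.
Strictly below 4: 2. Equal to 4: 3.
PR = 5/9 × 100 = 55.6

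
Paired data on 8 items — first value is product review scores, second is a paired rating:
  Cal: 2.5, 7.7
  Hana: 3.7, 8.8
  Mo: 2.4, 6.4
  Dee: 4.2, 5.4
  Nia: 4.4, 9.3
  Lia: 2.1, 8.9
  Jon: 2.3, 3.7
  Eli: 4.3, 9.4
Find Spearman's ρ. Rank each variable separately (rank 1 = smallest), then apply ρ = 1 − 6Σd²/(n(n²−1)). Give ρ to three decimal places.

0.476

Ranks of variable 1: 4, 5, 3, 6, 8, 1, 2, 7
Ranks of variable 2: 4, 5, 3, 2, 7, 6, 1, 8
d = r₁ − r₂: 0, 0, 0, 4, 1, -5, 1, -1
d²: 0, 0, 0, 16, 1, 25, 1, 1; Σd² = 44
ρ = 1 − 6·44/(8·63) = 1 − 264/504 = 0.476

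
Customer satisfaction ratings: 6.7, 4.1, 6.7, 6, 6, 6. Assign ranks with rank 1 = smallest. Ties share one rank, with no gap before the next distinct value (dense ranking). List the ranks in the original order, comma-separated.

Sorted (ascending): 4.1, 6, 6, 6, 6.7, 6.7
The 3 values of 6 share dense rank 2.
The 2 values of 6.7 share dense rank 3.
Remaining distinct values take the next consecutive integers.

3, 1, 3, 2, 2, 2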